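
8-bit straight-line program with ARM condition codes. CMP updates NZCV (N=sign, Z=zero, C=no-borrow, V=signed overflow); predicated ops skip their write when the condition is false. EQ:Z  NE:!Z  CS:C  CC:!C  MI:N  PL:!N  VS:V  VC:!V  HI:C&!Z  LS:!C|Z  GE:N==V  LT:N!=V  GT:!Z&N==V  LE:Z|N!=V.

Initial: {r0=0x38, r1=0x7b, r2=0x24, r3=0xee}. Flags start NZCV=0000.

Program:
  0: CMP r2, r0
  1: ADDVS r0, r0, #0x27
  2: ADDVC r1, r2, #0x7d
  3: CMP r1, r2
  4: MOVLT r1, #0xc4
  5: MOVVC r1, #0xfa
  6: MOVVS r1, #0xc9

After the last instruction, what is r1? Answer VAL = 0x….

0: ✓ CMP  NZCV=1000
1: · ADDVS
2: ✓ ADDVC  r1←0xa1
3: ✓ CMP  NZCV=0011
4: ✓ MOVLT  r1←0xc4
5: · MOVVC
6: ✓ MOVVS  r1←0xc9

VAL = 0xc9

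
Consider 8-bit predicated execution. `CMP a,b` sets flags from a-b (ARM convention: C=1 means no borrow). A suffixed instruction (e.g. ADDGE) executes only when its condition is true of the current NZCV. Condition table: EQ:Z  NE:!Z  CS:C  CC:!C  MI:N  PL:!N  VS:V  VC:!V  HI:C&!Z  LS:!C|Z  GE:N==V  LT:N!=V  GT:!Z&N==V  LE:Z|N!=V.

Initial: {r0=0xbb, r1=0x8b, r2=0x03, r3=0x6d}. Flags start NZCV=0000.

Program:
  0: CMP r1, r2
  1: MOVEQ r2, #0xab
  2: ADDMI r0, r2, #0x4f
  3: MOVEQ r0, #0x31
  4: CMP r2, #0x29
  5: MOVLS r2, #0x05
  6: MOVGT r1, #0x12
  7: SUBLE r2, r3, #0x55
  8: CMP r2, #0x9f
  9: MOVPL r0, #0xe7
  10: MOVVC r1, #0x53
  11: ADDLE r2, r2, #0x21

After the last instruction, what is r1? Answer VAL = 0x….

VAL = 0x53

0: ✓ CMP  NZCV=1010
1: · MOVEQ
2: ✓ ADDMI  r0←0x52
3: · MOVEQ
4: ✓ CMP  NZCV=1000
5: ✓ MOVLS  r2←0x05
6: · MOVGT
7: ✓ SUBLE  r2←0x18
8: ✓ CMP  NZCV=0000
9: ✓ MOVPL  r0←0xe7
10: ✓ MOVVC  r1←0x53
11: · ADDLE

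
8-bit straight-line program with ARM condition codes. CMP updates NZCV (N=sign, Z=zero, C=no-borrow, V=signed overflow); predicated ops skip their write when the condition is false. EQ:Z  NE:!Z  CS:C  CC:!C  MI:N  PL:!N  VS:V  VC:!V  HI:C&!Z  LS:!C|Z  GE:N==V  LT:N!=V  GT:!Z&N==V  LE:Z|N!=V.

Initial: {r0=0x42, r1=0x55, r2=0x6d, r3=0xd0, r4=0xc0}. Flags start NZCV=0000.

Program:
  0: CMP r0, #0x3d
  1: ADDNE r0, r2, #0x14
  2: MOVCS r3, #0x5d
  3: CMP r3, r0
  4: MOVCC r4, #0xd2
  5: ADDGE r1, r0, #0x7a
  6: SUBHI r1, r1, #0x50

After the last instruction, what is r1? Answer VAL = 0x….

0: ✓ CMP  NZCV=0010
1: ✓ ADDNE  r0←0x81
2: ✓ MOVCS  r3←0x5d
3: ✓ CMP  NZCV=1001
4: ✓ MOVCC  r4←0xd2
5: ✓ ADDGE  r1←0xfb
6: · SUBHI

VAL = 0xfb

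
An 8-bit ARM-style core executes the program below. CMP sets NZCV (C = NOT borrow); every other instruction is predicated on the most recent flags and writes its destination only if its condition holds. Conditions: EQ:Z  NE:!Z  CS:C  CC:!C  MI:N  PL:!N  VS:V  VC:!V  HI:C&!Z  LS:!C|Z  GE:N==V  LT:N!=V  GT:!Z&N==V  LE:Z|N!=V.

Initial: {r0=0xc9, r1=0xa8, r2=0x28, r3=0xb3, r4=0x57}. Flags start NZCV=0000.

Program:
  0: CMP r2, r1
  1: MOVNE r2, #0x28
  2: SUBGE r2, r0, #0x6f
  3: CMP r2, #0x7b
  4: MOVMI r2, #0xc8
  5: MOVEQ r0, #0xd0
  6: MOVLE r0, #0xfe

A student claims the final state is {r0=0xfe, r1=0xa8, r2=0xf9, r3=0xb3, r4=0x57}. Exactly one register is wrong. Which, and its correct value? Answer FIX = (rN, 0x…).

FIX = (r2, 0xc8)

0: ✓ CMP  NZCV=1001
1: ✓ MOVNE  r2←0x28
2: ✓ SUBGE  r2←0x5a
3: ✓ CMP  NZCV=1000
4: ✓ MOVMI  r2←0xc8
5: · MOVEQ
6: ✓ MOVLE  r0←0xfe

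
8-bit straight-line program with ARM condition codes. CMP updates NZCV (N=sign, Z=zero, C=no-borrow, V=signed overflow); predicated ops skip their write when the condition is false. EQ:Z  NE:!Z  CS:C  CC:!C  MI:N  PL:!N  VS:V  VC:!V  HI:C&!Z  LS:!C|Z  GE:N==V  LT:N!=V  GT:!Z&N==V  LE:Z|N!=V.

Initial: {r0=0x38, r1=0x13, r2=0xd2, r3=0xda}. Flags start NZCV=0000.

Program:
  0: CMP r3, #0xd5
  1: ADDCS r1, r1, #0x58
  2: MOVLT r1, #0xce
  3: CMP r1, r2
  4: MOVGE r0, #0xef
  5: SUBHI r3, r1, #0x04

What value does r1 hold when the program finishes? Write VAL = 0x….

[0] flags=0010 → (cmp)
[1] flags=0010 CS?T → r1=0x6b
[2] flags=0010 LT?F → skip
[3] flags=1001 → (cmp)
[4] flags=1001 GE?T → r0=0xef
[5] flags=1001 HI?F → skip

VAL = 0x6b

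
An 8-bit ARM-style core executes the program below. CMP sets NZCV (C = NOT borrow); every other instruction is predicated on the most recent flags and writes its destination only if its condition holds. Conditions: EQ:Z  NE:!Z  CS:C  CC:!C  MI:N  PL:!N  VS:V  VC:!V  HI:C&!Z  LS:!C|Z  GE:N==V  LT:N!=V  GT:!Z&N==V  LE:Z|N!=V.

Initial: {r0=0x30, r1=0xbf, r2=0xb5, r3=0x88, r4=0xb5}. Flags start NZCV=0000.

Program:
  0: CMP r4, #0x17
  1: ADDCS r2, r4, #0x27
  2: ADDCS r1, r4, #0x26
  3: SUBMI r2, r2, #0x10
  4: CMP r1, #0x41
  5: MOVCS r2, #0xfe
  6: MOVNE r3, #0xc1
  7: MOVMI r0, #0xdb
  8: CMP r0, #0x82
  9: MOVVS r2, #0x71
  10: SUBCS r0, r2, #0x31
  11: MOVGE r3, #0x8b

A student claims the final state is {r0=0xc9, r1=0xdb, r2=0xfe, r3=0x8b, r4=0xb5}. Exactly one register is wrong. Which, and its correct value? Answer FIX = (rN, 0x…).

[0] flags=1010 → (cmp)
[1] flags=1010 CS?T → r2=0xdc
[2] flags=1010 CS?T → r1=0xdb
[3] flags=1010 MI?T → r2=0xcc
[4] flags=1010 → (cmp)
[5] flags=1010 CS?T → r2=0xfe
[6] flags=1010 NE?T → r3=0xc1
[7] flags=1010 MI?T → r0=0xdb
[8] flags=0010 → (cmp)
[9] flags=0010 VS?F → skip
[10] flags=0010 CS?T → r0=0xcd
[11] flags=0010 GE?T → r3=0x8b

FIX = (r0, 0xcd)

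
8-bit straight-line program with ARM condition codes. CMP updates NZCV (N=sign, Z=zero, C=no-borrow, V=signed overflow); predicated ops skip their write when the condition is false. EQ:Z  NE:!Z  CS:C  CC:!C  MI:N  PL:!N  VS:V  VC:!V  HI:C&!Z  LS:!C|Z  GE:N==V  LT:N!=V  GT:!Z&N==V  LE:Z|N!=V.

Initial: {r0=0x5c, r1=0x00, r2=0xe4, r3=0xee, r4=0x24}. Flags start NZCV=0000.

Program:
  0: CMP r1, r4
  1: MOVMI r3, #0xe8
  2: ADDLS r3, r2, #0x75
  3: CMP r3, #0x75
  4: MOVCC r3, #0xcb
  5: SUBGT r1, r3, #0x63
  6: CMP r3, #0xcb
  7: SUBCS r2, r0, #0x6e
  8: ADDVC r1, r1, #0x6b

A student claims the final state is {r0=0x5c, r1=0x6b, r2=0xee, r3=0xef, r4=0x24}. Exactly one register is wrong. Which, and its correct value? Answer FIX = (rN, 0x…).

FIX = (r3, 0xcb)

[0] flags=1000 → (cmp)
[1] flags=1000 MI?T → r3=0xe8
[2] flags=1000 LS?T → r3=0x59
[3] flags=1000 → (cmp)
[4] flags=1000 CC?T → r3=0xcb
[5] flags=1000 GT?F → skip
[6] flags=0110 → (cmp)
[7] flags=0110 CS?T → r2=0xee
[8] flags=0110 VC?T → r1=0x6b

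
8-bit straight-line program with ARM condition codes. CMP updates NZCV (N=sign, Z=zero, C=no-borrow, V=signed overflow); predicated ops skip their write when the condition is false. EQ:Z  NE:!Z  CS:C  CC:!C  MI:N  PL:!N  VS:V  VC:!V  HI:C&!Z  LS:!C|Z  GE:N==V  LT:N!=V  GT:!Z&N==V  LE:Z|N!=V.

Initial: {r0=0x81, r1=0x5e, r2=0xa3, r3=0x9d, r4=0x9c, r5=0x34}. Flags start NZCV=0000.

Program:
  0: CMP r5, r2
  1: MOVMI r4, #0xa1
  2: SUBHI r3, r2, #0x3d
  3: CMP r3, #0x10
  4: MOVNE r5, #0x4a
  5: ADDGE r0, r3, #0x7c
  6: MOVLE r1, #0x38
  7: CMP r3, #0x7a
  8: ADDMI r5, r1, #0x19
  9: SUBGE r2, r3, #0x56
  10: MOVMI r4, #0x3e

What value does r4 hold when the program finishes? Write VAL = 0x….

VAL = 0xa1

0: ✓ CMP  NZCV=1001
1: ✓ MOVMI  r4←0xa1
2: · SUBHI
3: ✓ CMP  NZCV=1010
4: ✓ MOVNE  r5←0x4a
5: · ADDGE
6: ✓ MOVLE  r1←0x38
7: ✓ CMP  NZCV=0011
8: · ADDMI
9: · SUBGE
10: · MOVMI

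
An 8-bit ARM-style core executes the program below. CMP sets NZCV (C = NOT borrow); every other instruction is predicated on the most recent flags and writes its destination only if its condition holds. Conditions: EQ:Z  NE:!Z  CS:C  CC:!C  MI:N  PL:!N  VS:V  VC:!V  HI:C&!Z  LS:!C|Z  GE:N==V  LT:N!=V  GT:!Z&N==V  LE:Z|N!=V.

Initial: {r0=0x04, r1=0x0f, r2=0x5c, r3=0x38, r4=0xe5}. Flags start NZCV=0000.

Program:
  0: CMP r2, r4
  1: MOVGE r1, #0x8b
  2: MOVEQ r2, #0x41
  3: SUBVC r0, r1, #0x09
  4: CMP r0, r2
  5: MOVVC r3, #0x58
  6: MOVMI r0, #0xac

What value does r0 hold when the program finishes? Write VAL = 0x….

VAL = 0x82

[0] flags=0000 → (cmp)
[1] flags=0000 GE?T → r1=0x8b
[2] flags=0000 EQ?F → skip
[3] flags=0000 VC?T → r0=0x82
[4] flags=0011 → (cmp)
[5] flags=0011 VC?F → skip
[6] flags=0011 MI?F → skip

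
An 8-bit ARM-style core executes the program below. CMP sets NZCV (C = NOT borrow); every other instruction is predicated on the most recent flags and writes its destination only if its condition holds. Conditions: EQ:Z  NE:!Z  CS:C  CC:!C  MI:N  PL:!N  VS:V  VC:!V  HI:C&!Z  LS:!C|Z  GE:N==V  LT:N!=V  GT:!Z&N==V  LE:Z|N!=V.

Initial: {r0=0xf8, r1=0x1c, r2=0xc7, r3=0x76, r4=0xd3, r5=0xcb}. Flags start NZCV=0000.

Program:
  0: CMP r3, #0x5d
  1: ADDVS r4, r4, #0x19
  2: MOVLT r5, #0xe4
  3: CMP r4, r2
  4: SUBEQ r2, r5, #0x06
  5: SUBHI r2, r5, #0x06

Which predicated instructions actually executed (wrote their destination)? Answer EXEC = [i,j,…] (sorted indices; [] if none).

EXEC = [5]

0: ✓ CMP  NZCV=0010
1: · ADDVS
2: · MOVLT
3: ✓ CMP  NZCV=0010
4: · SUBEQ
5: ✓ SUBHI  r2←0xc5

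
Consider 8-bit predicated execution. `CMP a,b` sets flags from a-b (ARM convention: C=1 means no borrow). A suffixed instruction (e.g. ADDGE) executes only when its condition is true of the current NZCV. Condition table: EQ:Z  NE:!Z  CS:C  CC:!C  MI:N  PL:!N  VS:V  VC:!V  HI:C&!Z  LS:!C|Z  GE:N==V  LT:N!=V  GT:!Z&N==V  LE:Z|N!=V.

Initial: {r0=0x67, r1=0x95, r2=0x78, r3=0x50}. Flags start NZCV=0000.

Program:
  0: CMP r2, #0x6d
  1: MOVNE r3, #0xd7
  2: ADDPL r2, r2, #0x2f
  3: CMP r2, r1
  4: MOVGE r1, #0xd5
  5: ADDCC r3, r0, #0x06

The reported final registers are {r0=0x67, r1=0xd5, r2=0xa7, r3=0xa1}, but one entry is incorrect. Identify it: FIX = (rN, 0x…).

[0] flags=0010 → (cmp)
[1] flags=0010 NE?T → r3=0xd7
[2] flags=0010 PL?T → r2=0xa7
[3] flags=0010 → (cmp)
[4] flags=0010 GE?T → r1=0xd5
[5] flags=0010 CC?F → skip

FIX = (r3, 0xd7)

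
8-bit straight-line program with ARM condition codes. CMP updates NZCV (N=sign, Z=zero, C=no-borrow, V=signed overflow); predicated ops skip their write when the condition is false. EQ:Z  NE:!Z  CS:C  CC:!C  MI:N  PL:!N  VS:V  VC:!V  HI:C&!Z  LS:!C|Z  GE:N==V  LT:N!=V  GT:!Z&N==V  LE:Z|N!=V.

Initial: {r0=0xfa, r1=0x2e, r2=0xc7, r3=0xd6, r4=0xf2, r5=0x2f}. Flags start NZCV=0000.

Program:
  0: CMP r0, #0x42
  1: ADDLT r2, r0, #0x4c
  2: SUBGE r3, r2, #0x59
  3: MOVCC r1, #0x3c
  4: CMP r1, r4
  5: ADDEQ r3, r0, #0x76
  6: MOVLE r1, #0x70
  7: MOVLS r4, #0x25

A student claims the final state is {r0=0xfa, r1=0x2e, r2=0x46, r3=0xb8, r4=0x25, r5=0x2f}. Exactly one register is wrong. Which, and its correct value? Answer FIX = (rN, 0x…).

FIX = (r3, 0xd6)

[0] flags=1010 → (cmp)
[1] flags=1010 LT?T → r2=0x46
[2] flags=1010 GE?F → skip
[3] flags=1010 CC?F → skip
[4] flags=0000 → (cmp)
[5] flags=0000 EQ?F → skip
[6] flags=0000 LE?F → skip
[7] flags=0000 LS?T → r4=0x25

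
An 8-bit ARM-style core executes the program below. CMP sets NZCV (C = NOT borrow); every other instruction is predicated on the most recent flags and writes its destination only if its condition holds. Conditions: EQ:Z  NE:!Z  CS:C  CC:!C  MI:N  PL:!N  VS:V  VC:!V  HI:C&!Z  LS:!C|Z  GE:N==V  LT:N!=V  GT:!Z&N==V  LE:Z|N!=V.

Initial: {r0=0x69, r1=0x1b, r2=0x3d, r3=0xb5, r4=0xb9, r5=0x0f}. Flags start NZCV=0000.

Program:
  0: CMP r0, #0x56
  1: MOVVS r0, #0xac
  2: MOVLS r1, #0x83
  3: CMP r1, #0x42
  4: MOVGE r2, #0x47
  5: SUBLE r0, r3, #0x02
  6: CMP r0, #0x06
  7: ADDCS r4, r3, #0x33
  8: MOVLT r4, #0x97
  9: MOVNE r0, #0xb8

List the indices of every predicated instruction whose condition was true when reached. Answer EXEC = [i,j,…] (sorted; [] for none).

EXEC = [5,7,8,9]

[0] flags=0010 → (cmp)
[1] flags=0010 VS?F → skip
[2] flags=0010 LS?F → skip
[3] flags=1000 → (cmp)
[4] flags=1000 GE?F → skip
[5] flags=1000 LE?T → r0=0xb3
[6] flags=1010 → (cmp)
[7] flags=1010 CS?T → r4=0xe8
[8] flags=1010 LT?T → r4=0x97
[9] flags=1010 NE?T → r0=0xb8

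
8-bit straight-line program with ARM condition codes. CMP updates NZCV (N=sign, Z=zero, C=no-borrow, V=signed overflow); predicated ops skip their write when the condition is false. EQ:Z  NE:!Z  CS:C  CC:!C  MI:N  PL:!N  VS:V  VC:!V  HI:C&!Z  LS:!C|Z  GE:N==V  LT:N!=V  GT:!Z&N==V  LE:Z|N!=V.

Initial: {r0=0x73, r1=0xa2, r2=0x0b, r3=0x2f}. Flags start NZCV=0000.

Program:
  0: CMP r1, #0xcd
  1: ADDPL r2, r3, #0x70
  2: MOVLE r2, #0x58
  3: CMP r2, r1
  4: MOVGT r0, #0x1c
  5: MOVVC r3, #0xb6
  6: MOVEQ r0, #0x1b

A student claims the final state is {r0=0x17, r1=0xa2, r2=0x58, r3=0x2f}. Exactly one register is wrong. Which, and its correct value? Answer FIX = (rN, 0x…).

0: ✓ CMP  NZCV=1000
1: · ADDPL
2: ✓ MOVLE  r2←0x58
3: ✓ CMP  NZCV=1001
4: ✓ MOVGT  r0←0x1c
5: · MOVVC
6: · MOVEQ

FIX = (r0, 0x1c)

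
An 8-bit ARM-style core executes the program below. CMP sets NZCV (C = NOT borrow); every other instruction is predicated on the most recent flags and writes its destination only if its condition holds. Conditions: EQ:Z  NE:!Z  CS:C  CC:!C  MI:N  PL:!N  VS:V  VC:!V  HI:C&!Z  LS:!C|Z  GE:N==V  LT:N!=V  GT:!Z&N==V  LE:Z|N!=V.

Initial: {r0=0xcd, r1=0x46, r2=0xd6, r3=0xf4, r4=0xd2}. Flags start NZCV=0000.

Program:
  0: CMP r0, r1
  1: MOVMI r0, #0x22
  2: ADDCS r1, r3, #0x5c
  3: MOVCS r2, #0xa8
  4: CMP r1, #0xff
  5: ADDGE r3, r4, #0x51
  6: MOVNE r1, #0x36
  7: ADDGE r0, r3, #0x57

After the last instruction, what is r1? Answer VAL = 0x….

[0] flags=1010 → (cmp)
[1] flags=1010 MI?T → r0=0x22
[2] flags=1010 CS?T → r1=0x50
[3] flags=1010 CS?T → r2=0xa8
[4] flags=0000 → (cmp)
[5] flags=0000 GE?T → r3=0x23
[6] flags=0000 NE?T → r1=0x36
[7] flags=0000 GE?T → r0=0x7a

VAL = 0x36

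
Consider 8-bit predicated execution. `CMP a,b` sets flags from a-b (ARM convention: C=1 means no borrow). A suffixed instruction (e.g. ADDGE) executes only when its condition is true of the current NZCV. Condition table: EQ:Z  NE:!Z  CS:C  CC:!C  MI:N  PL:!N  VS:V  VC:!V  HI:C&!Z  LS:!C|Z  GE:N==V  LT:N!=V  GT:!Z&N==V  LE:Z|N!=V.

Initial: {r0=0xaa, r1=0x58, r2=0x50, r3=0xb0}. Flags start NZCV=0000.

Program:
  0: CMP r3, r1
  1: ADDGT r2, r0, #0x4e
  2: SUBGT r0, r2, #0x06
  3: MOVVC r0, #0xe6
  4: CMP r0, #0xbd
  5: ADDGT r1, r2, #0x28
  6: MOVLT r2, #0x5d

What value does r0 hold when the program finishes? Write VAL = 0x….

[0] flags=0011 → (cmp)
[1] flags=0011 GT?F → skip
[2] flags=0011 GT?F → skip
[3] flags=0011 VC?F → skip
[4] flags=1000 → (cmp)
[5] flags=1000 GT?F → skip
[6] flags=1000 LT?T → r2=0x5d

VAL = 0xaa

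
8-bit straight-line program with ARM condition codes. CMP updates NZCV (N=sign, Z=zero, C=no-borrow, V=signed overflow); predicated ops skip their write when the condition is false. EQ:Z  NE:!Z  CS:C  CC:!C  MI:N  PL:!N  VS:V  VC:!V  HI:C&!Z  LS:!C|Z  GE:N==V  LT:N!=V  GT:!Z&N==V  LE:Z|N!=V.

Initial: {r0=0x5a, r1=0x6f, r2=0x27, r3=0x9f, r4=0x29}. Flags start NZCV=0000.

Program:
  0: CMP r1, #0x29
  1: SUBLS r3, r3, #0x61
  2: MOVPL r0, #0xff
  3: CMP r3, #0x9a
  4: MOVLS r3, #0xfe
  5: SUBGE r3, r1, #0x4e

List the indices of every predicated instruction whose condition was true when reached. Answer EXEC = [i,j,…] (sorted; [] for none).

EXEC = [2,5]

0: ✓ CMP  NZCV=0010
1: · SUBLS
2: ✓ MOVPL  r0←0xff
3: ✓ CMP  NZCV=0010
4: · MOVLS
5: ✓ SUBGE  r3←0x21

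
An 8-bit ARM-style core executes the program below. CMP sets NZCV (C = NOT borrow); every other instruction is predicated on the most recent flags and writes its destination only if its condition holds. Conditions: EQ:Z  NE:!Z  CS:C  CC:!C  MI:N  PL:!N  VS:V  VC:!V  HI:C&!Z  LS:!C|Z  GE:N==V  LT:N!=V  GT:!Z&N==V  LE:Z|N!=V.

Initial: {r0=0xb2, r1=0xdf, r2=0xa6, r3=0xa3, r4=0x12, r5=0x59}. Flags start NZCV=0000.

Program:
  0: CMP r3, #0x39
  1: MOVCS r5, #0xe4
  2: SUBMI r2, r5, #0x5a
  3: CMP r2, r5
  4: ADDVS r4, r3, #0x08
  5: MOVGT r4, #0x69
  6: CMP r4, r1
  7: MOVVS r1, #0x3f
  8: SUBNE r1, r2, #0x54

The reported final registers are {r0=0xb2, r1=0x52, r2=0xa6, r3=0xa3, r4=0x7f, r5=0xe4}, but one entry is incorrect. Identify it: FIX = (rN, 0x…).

FIX = (r4, 0x12)

0: ✓ CMP  NZCV=0011
1: ✓ MOVCS  r5←0xe4
2: · SUBMI
3: ✓ CMP  NZCV=1000
4: · ADDVS
5: · MOVGT
6: ✓ CMP  NZCV=0000
7: · MOVVS
8: ✓ SUBNE  r1←0x52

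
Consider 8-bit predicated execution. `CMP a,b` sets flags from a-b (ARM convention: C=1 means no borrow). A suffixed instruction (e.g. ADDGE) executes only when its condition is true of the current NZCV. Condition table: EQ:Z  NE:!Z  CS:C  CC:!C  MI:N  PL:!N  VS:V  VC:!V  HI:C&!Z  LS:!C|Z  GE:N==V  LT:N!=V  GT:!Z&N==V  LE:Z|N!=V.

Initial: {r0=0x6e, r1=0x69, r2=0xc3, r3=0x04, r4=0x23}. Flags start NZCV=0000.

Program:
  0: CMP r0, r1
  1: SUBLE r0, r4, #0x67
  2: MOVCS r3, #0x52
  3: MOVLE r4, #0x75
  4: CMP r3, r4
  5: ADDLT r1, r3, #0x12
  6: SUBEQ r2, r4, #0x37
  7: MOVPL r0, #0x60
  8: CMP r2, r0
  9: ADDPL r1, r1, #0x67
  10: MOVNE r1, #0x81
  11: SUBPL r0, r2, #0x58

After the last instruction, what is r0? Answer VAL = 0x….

VAL = 0x6b

[0] flags=0010 → (cmp)
[1] flags=0010 LE?F → skip
[2] flags=0010 CS?T → r3=0x52
[3] flags=0010 LE?F → skip
[4] flags=0010 → (cmp)
[5] flags=0010 LT?F → skip
[6] flags=0010 EQ?F → skip
[7] flags=0010 PL?T → r0=0x60
[8] flags=0011 → (cmp)
[9] flags=0011 PL?T → r1=0xd0
[10] flags=0011 NE?T → r1=0x81
[11] flags=0011 PL?T → r0=0x6b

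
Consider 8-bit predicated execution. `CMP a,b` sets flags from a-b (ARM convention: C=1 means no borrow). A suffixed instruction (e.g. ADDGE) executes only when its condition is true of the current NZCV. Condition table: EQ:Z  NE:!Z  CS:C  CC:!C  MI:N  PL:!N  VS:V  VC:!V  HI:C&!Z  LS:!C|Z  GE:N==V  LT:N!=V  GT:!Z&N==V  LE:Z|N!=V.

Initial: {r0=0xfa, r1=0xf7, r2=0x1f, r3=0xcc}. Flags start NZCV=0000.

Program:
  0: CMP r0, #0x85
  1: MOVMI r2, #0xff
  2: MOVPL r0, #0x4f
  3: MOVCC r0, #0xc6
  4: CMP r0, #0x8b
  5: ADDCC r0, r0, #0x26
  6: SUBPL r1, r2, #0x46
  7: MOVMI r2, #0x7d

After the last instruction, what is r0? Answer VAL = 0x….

[0] flags=0010 → (cmp)
[1] flags=0010 MI?F → skip
[2] flags=0010 PL?T → r0=0x4f
[3] flags=0010 CC?F → skip
[4] flags=1001 → (cmp)
[5] flags=1001 CC?T → r0=0x75
[6] flags=1001 PL?F → skip
[7] flags=1001 MI?T → r2=0x7d

VAL = 0x75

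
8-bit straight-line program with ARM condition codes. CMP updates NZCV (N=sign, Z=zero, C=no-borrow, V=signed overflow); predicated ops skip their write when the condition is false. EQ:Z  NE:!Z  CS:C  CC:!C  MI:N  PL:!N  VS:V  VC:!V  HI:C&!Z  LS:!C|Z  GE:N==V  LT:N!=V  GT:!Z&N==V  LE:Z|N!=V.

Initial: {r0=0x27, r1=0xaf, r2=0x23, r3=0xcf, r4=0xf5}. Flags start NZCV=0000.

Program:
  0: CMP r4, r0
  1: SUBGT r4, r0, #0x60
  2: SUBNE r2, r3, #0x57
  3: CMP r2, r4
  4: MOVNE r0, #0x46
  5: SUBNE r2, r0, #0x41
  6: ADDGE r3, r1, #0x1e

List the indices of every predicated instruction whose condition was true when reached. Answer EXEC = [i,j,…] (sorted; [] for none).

0: ✓ CMP  NZCV=1010
1: · SUBGT
2: ✓ SUBNE  r2←0x78
3: ✓ CMP  NZCV=1001
4: ✓ MOVNE  r0←0x46
5: ✓ SUBNE  r2←0x05
6: ✓ ADDGE  r3←0xcd

EXEC = [2,4,5,6]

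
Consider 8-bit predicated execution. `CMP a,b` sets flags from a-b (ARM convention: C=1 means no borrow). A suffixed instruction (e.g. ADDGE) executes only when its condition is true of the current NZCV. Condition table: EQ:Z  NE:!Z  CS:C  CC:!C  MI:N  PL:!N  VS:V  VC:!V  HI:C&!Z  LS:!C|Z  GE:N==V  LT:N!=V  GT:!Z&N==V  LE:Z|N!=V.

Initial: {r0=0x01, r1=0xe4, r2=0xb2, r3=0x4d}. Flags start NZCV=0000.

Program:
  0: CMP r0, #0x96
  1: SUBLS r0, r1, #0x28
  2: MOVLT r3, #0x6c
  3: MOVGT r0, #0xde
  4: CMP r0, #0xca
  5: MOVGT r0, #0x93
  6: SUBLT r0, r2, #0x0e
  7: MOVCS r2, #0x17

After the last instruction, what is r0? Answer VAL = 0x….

VAL = 0x93

[0] flags=0000 → (cmp)
[1] flags=0000 LS?T → r0=0xbc
[2] flags=0000 LT?F → skip
[3] flags=0000 GT?T → r0=0xde
[4] flags=0010 → (cmp)
[5] flags=0010 GT?T → r0=0x93
[6] flags=0010 LT?F → skip
[7] flags=0010 CS?T → r2=0x17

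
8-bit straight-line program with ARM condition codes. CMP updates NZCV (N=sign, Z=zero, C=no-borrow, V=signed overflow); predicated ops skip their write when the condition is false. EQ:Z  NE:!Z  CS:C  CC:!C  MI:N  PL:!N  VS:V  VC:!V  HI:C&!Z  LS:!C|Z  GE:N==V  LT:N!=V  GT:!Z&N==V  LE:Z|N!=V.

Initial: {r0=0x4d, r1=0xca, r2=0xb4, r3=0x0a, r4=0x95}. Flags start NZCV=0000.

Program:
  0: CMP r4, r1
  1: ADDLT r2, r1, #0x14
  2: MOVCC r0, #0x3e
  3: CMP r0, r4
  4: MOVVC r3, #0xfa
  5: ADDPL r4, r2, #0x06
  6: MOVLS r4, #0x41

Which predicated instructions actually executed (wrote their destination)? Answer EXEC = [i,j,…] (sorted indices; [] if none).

EXEC = [1,2,6]

0: ✓ CMP  NZCV=1000
1: ✓ ADDLT  r2←0xde
2: ✓ MOVCC  r0←0x3e
3: ✓ CMP  NZCV=1001
4: · MOVVC
5: · ADDPL
6: ✓ MOVLS  r4←0x41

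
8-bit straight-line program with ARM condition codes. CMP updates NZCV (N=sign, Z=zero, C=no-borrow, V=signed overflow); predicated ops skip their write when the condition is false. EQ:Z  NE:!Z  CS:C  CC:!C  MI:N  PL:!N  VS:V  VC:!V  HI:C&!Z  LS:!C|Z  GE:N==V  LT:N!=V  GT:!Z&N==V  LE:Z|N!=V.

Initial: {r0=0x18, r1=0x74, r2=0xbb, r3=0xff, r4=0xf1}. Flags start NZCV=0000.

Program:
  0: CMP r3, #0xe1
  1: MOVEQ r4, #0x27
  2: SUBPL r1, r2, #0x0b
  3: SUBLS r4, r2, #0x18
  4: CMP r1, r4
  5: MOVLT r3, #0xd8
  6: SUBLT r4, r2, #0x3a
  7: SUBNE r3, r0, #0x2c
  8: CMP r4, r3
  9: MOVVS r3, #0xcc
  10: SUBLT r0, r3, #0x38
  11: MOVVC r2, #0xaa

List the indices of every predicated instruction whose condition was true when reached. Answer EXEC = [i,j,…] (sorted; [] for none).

0: ✓ CMP  NZCV=0010
1: · MOVEQ
2: ✓ SUBPL  r1←0xb0
3: · SUBLS
4: ✓ CMP  NZCV=1000
5: ✓ MOVLT  r3←0xd8
6: ✓ SUBLT  r4←0x81
7: ✓ SUBNE  r3←0xec
8: ✓ CMP  NZCV=1000
9: · MOVVS
10: ✓ SUBLT  r0←0xb4
11: ✓ MOVVC  r2←0xaa

EXEC = [2,5,6,7,10,11]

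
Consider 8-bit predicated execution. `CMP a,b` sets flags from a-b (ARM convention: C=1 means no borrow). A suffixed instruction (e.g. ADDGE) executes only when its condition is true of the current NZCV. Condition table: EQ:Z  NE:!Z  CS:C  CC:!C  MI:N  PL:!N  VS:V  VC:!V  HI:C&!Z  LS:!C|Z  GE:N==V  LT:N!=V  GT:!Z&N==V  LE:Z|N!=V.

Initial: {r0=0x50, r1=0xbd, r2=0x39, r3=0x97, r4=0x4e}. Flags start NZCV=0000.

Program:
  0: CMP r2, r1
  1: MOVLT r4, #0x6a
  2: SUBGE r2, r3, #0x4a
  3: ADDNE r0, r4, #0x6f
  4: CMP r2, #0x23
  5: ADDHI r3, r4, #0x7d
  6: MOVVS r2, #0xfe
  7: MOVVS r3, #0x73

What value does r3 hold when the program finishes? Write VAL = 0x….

VAL = 0xcb

0: ✓ CMP  NZCV=0000
1: · MOVLT
2: ✓ SUBGE  r2←0x4d
3: ✓ ADDNE  r0←0xbd
4: ✓ CMP  NZCV=0010
5: ✓ ADDHI  r3←0xcb
6: · MOVVS
7: · MOVVS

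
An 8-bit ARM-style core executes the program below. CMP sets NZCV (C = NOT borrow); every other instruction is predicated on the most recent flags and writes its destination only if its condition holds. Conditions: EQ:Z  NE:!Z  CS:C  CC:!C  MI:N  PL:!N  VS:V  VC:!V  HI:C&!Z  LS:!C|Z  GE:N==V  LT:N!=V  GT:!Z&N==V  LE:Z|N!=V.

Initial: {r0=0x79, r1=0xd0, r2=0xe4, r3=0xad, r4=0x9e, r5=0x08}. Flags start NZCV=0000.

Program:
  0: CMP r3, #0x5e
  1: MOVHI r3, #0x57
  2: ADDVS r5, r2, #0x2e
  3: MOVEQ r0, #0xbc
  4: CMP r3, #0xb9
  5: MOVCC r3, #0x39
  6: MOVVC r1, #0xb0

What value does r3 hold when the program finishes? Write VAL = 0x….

VAL = 0x39

[0] flags=0011 → (cmp)
[1] flags=0011 HI?T → r3=0x57
[2] flags=0011 VS?T → r5=0x12
[3] flags=0011 EQ?F → skip
[4] flags=1001 → (cmp)
[5] flags=1001 CC?T → r3=0x39
[6] flags=1001 VC?F → skip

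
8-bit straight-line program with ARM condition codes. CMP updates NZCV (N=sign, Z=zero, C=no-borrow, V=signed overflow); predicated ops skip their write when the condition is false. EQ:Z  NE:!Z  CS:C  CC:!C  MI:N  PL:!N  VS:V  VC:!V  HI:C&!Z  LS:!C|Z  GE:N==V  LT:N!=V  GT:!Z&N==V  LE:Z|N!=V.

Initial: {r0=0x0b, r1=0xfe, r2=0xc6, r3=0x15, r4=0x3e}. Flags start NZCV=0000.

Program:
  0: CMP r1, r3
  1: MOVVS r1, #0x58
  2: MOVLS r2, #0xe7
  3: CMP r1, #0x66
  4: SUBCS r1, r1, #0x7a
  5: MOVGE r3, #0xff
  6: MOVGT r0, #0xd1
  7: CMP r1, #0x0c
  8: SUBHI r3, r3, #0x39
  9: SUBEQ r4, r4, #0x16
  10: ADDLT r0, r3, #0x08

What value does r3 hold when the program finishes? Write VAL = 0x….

[0] flags=1010 → (cmp)
[1] flags=1010 VS?F → skip
[2] flags=1010 LS?F → skip
[3] flags=1010 → (cmp)
[4] flags=1010 CS?T → r1=0x84
[5] flags=1010 GE?F → skip
[6] flags=1010 GT?F → skip
[7] flags=0011 → (cmp)
[8] flags=0011 HI?T → r3=0xdc
[9] flags=0011 EQ?F → skip
[10] flags=0011 LT?T → r0=0xe4

VAL = 0xdc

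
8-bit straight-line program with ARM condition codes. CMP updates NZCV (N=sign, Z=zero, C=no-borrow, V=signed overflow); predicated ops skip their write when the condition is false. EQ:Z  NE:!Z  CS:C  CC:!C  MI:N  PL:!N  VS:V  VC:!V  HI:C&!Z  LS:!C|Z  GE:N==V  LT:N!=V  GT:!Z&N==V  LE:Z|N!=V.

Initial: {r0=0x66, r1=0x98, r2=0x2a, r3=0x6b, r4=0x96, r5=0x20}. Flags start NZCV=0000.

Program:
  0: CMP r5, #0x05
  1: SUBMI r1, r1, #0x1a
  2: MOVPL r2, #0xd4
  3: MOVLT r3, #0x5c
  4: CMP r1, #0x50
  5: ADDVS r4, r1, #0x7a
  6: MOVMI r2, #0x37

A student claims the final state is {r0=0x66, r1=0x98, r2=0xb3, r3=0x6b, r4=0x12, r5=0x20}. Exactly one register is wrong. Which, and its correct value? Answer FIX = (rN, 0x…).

FIX = (r2, 0xd4)

0: ✓ CMP  NZCV=0010
1: · SUBMI
2: ✓ MOVPL  r2←0xd4
3: · MOVLT
4: ✓ CMP  NZCV=0011
5: ✓ ADDVS  r4←0x12
6: · MOVMI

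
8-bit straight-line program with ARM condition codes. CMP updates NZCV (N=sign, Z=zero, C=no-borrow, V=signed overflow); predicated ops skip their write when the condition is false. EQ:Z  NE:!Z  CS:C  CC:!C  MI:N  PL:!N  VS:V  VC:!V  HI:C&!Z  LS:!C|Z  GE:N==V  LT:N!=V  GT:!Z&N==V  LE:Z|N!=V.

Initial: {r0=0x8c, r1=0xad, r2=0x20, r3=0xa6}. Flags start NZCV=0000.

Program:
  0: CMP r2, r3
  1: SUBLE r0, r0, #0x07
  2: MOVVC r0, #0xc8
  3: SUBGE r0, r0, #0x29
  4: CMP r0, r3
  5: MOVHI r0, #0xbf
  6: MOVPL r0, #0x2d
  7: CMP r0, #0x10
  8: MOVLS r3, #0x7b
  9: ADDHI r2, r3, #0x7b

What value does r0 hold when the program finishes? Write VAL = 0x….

0: ✓ CMP  NZCV=0000
1: · SUBLE
2: ✓ MOVVC  r0←0xc8
3: ✓ SUBGE  r0←0x9f
4: ✓ CMP  NZCV=1000
5: · MOVHI
6: · MOVPL
7: ✓ CMP  NZCV=1010
8: · MOVLS
9: ✓ ADDHI  r2←0x21

VAL = 0x9f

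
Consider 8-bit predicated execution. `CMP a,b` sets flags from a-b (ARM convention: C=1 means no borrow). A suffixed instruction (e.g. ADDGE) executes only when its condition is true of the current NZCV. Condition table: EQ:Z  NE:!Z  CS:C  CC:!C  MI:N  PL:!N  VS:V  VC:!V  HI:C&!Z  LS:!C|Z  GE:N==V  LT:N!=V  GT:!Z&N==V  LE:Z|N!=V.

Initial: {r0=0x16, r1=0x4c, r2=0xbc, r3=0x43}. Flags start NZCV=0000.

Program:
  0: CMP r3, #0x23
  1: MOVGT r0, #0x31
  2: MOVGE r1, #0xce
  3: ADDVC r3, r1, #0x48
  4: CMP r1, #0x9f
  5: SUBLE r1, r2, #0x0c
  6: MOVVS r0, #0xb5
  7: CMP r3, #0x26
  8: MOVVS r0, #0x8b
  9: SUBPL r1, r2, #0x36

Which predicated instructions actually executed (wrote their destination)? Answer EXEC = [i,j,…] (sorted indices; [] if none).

0: ✓ CMP  NZCV=0010
1: ✓ MOVGT  r0←0x31
2: ✓ MOVGE  r1←0xce
3: ✓ ADDVC  r3←0x16
4: ✓ CMP  NZCV=0010
5: · SUBLE
6: · MOVVS
7: ✓ CMP  NZCV=1000
8: · MOVVS
9: · SUBPL

EXEC = [1,2,3]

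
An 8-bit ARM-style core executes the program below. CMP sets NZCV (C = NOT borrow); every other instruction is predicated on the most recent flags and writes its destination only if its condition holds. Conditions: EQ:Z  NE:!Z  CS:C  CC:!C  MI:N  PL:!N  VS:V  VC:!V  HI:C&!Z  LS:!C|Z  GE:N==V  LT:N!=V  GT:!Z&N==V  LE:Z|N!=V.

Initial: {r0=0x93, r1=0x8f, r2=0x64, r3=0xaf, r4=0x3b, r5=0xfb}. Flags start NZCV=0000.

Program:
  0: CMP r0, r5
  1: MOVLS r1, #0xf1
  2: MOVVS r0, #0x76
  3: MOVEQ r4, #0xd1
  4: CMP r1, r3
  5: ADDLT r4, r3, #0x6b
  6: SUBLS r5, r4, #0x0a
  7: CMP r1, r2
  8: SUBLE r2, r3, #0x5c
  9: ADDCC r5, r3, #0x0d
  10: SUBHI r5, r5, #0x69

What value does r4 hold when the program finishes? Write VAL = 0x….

VAL = 0x3b

[0] flags=1000 → (cmp)
[1] flags=1000 LS?T → r1=0xf1
[2] flags=1000 VS?F → skip
[3] flags=1000 EQ?F → skip
[4] flags=0010 → (cmp)
[5] flags=0010 LT?F → skip
[6] flags=0010 LS?F → skip
[7] flags=1010 → (cmp)
[8] flags=1010 LE?T → r2=0x53
[9] flags=1010 CC?F → skip
[10] flags=1010 HI?T → r5=0x92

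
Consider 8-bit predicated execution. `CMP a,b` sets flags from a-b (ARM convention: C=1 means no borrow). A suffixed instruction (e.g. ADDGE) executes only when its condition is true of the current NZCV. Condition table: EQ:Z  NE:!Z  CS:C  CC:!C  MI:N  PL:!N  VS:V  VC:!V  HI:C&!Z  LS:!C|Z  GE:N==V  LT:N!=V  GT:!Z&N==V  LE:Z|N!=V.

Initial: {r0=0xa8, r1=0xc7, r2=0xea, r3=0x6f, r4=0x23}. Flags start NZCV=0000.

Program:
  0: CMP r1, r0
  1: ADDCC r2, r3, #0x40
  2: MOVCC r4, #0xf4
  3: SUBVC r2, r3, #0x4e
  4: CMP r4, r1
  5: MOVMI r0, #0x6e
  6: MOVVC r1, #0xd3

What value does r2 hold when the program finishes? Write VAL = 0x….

VAL = 0x21

0: ✓ CMP  NZCV=0010
1: · ADDCC
2: · MOVCC
3: ✓ SUBVC  r2←0x21
4: ✓ CMP  NZCV=0000
5: · MOVMI
6: ✓ MOVVC  r1←0xd3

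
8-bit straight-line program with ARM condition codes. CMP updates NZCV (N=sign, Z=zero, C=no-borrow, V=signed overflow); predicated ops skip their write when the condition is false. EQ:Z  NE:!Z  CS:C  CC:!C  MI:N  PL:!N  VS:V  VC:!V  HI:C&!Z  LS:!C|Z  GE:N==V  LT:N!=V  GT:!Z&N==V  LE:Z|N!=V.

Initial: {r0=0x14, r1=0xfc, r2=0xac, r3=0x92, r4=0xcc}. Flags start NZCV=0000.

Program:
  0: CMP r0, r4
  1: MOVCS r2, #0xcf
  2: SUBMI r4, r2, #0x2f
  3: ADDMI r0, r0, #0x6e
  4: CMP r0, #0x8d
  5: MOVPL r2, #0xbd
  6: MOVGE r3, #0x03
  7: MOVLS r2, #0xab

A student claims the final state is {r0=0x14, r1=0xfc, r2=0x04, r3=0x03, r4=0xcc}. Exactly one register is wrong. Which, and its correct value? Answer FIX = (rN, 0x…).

[0] flags=0000 → (cmp)
[1] flags=0000 CS?F → skip
[2] flags=0000 MI?F → skip
[3] flags=0000 MI?F → skip
[4] flags=1001 → (cmp)
[5] flags=1001 PL?F → skip
[6] flags=1001 GE?T → r3=0x03
[7] flags=1001 LS?T → r2=0xab

FIX = (r2, 0xab)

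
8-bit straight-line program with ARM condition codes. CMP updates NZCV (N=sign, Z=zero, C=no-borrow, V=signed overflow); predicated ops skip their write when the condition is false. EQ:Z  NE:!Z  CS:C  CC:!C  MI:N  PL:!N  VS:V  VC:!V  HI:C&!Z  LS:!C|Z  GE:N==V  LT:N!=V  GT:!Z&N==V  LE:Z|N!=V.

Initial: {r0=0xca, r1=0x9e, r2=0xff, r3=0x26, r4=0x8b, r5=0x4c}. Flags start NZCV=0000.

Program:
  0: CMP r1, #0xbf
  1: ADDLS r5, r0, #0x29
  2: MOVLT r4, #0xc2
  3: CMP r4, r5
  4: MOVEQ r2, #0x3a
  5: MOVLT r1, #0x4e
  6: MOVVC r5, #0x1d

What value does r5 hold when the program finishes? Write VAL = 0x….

VAL = 0x1d

[0] flags=1000 → (cmp)
[1] flags=1000 LS?T → r5=0xf3
[2] flags=1000 LT?T → r4=0xc2
[3] flags=1000 → (cmp)
[4] flags=1000 EQ?F → skip
[5] flags=1000 LT?T → r1=0x4e
[6] flags=1000 VC?T → r5=0x1d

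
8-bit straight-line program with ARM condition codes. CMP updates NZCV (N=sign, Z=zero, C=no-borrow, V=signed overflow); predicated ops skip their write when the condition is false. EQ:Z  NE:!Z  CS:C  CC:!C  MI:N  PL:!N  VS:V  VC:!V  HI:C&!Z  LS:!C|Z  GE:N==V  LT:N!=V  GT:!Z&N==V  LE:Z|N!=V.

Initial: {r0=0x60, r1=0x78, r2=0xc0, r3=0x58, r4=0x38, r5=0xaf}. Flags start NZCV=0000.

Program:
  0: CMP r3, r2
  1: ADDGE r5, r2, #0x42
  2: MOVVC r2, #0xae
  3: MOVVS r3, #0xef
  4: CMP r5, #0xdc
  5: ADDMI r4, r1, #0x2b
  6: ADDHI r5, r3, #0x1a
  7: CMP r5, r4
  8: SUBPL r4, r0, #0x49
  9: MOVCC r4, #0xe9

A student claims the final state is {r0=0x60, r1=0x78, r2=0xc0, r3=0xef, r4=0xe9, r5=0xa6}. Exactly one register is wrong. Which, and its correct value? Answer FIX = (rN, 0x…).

FIX = (r5, 0x02)

0: ✓ CMP  NZCV=1001
1: ✓ ADDGE  r5←0x02
2: · MOVVC
3: ✓ MOVVS  r3←0xef
4: ✓ CMP  NZCV=0000
5: · ADDMI
6: · ADDHI
7: ✓ CMP  NZCV=1000
8: · SUBPL
9: ✓ MOVCC  r4←0xe9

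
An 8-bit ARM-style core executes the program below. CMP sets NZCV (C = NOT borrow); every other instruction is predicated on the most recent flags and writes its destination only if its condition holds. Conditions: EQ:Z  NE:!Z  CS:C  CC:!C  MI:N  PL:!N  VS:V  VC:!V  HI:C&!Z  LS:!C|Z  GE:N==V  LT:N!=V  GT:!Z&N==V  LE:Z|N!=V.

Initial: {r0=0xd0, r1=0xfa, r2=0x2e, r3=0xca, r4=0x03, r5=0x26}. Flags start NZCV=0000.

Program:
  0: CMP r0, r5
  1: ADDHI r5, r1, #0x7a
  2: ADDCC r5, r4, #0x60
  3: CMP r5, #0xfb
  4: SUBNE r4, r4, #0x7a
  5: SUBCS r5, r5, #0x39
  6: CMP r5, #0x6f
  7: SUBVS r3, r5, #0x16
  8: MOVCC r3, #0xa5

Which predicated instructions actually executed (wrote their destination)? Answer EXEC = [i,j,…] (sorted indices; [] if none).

0: ✓ CMP  NZCV=1010
1: ✓ ADDHI  r5←0x74
2: · ADDCC
3: ✓ CMP  NZCV=0000
4: ✓ SUBNE  r4←0x89
5: · SUBCS
6: ✓ CMP  NZCV=0010
7: · SUBVS
8: · MOVCC

EXEC = [1,4]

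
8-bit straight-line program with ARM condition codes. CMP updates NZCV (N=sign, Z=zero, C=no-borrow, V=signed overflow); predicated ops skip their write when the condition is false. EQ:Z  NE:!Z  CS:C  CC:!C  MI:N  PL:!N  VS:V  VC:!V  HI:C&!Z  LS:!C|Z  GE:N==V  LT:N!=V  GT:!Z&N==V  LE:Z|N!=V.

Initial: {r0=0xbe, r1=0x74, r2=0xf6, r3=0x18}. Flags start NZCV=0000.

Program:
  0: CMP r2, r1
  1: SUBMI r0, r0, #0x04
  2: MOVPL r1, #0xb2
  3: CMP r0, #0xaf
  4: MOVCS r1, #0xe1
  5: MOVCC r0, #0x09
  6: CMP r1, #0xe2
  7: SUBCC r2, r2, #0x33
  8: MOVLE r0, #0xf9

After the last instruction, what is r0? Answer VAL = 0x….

VAL = 0xf9

0: ✓ CMP  NZCV=1010
1: ✓ SUBMI  r0←0xba
2: · MOVPL
3: ✓ CMP  NZCV=0010
4: ✓ MOVCS  r1←0xe1
5: · MOVCC
6: ✓ CMP  NZCV=1000
7: ✓ SUBCC  r2←0xc3
8: ✓ MOVLE  r0←0xf9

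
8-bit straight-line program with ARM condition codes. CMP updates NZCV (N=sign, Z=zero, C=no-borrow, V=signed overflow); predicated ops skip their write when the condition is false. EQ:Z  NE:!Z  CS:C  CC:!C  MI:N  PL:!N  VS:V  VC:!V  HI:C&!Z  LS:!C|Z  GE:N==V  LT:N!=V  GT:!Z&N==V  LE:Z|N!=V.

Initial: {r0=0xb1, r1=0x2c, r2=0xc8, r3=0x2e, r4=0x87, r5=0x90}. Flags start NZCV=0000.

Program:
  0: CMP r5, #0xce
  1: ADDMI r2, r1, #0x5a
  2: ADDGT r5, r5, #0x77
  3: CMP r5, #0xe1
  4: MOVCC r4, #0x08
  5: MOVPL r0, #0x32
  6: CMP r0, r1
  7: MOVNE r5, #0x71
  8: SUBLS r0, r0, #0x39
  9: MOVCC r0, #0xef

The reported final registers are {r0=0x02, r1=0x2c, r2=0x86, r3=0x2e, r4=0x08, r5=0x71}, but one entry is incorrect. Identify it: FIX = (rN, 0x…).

0: ✓ CMP  NZCV=1000
1: ✓ ADDMI  r2←0x86
2: · ADDGT
3: ✓ CMP  NZCV=1000
4: ✓ MOVCC  r4←0x08
5: · MOVPL
6: ✓ CMP  NZCV=1010
7: ✓ MOVNE  r5←0x71
8: · SUBLS
9: · MOVCC

FIX = (r0, 0xb1)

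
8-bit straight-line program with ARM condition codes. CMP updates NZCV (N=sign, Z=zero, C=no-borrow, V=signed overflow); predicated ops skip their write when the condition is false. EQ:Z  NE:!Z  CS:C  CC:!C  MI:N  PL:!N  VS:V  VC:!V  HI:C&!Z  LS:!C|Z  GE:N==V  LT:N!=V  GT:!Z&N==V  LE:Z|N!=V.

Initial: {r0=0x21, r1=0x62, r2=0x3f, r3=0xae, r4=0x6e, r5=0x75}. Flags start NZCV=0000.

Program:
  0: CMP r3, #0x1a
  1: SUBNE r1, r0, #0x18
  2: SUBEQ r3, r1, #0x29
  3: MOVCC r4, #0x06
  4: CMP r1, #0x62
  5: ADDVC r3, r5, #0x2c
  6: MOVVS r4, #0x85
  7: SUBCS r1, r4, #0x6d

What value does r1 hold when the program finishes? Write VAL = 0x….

VAL = 0x09

0: ✓ CMP  NZCV=1010
1: ✓ SUBNE  r1←0x09
2: · SUBEQ
3: · MOVCC
4: ✓ CMP  NZCV=1000
5: ✓ ADDVC  r3←0xa1
6: · MOVVS
7: · SUBCS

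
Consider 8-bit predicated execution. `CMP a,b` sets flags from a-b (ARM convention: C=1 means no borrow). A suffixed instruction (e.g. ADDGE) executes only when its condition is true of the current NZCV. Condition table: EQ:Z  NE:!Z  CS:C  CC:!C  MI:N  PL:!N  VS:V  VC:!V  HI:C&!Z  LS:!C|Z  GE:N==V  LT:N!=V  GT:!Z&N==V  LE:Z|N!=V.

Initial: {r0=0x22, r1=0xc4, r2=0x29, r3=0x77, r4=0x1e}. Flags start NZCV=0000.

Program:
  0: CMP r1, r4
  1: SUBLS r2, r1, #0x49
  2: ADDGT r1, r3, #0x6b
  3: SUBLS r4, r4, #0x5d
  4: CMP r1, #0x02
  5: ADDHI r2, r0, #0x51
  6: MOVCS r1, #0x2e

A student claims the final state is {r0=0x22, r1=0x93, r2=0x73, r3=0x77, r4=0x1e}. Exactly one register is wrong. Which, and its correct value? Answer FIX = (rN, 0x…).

[0] flags=1010 → (cmp)
[1] flags=1010 LS?F → skip
[2] flags=1010 GT?F → skip
[3] flags=1010 LS?F → skip
[4] flags=1010 → (cmp)
[5] flags=1010 HI?T → r2=0x73
[6] flags=1010 CS?T → r1=0x2e

FIX = (r1, 0x2e)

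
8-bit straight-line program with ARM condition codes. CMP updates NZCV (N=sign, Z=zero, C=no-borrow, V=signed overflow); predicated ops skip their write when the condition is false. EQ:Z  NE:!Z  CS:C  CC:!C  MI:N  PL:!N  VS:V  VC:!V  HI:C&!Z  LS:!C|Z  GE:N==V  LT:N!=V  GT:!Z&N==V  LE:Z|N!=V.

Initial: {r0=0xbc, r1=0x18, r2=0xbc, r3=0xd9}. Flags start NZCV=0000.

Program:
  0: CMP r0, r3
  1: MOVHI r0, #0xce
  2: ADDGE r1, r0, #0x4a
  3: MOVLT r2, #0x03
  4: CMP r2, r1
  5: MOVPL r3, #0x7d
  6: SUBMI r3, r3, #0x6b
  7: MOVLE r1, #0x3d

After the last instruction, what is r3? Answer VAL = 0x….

[0] flags=1000 → (cmp)
[1] flags=1000 HI?F → skip
[2] flags=1000 GE?F → skip
[3] flags=1000 LT?T → r2=0x03
[4] flags=1000 → (cmp)
[5] flags=1000 PL?F → skip
[6] flags=1000 MI?T → r3=0x6e
[7] flags=1000 LE?T → r1=0x3d

VAL = 0x6e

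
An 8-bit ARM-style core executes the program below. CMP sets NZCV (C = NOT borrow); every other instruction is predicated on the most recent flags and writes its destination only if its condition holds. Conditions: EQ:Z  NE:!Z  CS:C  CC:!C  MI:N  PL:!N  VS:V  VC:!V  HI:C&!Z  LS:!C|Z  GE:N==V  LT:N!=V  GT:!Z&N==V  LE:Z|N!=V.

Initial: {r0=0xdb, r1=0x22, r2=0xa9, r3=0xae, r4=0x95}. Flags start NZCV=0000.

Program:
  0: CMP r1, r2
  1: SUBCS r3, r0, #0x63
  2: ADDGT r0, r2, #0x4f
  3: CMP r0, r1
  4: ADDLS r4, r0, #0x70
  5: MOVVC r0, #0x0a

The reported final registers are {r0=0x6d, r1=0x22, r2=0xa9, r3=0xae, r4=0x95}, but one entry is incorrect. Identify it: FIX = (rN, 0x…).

[0] flags=0000 → (cmp)
[1] flags=0000 CS?F → skip
[2] flags=0000 GT?T → r0=0xf8
[3] flags=1010 → (cmp)
[4] flags=1010 LS?F → skip
[5] flags=1010 VC?T → r0=0x0a

FIX = (r0, 0x0a)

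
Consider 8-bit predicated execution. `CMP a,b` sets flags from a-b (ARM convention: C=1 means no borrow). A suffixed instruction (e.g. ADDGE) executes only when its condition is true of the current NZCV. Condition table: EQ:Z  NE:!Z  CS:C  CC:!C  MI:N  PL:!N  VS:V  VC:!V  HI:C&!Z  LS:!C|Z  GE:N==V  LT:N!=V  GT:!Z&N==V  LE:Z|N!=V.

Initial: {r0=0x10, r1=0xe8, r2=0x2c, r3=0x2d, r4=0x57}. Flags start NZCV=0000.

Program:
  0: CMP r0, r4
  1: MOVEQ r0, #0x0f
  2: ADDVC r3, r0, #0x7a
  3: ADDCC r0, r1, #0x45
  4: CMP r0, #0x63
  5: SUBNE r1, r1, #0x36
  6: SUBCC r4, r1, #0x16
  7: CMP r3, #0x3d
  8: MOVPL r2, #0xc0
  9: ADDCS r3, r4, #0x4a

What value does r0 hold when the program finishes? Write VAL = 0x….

VAL = 0x2d

0: ✓ CMP  NZCV=1000
1: · MOVEQ
2: ✓ ADDVC  r3←0x8a
3: ✓ ADDCC  r0←0x2d
4: ✓ CMP  NZCV=1000
5: ✓ SUBNE  r1←0xb2
6: ✓ SUBCC  r4←0x9c
7: ✓ CMP  NZCV=0011
8: ✓ MOVPL  r2←0xc0
9: ✓ ADDCS  r3←0xe6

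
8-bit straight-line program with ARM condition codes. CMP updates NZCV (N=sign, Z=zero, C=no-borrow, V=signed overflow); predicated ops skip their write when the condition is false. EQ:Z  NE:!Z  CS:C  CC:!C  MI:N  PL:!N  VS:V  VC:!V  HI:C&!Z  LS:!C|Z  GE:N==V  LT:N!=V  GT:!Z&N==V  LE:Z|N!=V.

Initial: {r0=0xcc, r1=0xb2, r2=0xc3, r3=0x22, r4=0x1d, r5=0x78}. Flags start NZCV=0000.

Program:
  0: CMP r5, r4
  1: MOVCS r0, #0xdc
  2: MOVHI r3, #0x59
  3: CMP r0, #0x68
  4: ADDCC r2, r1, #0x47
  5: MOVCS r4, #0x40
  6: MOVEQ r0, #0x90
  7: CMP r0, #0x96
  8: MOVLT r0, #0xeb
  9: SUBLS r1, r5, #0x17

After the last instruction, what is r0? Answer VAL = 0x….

0: ✓ CMP  NZCV=0010
1: ✓ MOVCS  r0←0xdc
2: ✓ MOVHI  r3←0x59
3: ✓ CMP  NZCV=0011
4: · ADDCC
5: ✓ MOVCS  r4←0x40
6: · MOVEQ
7: ✓ CMP  NZCV=0010
8: · MOVLT
9: · SUBLS

VAL = 0xdc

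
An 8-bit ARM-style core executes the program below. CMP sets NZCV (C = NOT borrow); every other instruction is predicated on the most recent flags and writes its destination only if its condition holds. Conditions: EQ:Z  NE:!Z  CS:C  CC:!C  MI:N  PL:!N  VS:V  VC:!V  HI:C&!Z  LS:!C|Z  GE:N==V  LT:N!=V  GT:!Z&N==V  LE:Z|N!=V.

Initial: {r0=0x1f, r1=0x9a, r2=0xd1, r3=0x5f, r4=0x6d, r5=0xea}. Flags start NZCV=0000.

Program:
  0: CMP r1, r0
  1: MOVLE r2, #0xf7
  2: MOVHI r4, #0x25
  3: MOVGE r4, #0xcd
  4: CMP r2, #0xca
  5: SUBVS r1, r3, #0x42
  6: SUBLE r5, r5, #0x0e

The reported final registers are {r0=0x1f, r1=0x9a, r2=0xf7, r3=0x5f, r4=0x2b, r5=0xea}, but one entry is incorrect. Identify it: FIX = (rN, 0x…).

[0] flags=0011 → (cmp)
[1] flags=0011 LE?T → r2=0xf7
[2] flags=0011 HI?T → r4=0x25
[3] flags=0011 GE?F → skip
[4] flags=0010 → (cmp)
[5] flags=0010 VS?F → skip
[6] flags=0010 LE?F → skip

FIX = (r4, 0x25)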